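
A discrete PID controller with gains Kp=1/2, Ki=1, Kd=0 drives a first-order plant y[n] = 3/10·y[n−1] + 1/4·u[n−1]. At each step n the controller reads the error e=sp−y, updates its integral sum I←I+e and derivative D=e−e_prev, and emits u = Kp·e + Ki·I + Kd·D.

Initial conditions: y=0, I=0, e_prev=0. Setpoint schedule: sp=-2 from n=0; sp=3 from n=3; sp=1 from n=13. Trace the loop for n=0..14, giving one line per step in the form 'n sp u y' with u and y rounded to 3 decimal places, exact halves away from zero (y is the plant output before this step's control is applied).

(exact arithmetic carried between steps; '≈' marks a value shown rounded to 6 d.p. or computed from one; I and e_prev carry over from the previous line; the table rounds u and y to 3 d.p., halves away from zero)
n=0: y=0, sp=-2, e=sp−y=-2; I=-2, D=e−e_prev=-2; u=1/2·(-2)+1·(-2)+0·(-2)=-3; next y=3/10·0+1/4·(-3)=-0.75
n=1: y=-0.75, sp=-2, e=sp−y=-1.25; I=-3.25, D=e−e_prev=0.75; u=1/2·(-1.25)+1·(-3.25)+0·0.75=-3.875; next y=3/10·(-0.75)+1/4·(-3.875)=-1.19375
n=2: y=-1.19375, sp=-2, e=sp−y=-0.80625; I=-4.05625, D=e−e_prev=0.44375; u=1/2·(-0.80625)+1·(-4.05625)+0·0.44375=-4.459375; next y=3/10·(-1.19375)+1/4·(-4.459375)≈-1.472969
n=3: y≈-1.472969, sp=3, e=sp−y≈4.472969; I≈0.416719, D=e−e_prev≈5.279219; u=1/2·4.472969+1·0.416719+0·5.279219≈2.653203; next y=3/10·(-1.472969)+1/4·2.653203≈0.221410
n=4: y≈0.221410, sp=3, e=sp−y≈2.778590; I≈3.195309, D=e−e_prev≈-1.694379; u=1/2·2.778590+1·3.195309+0·(-1.694379)≈4.584604; next y=3/10·0.221410+1/4·4.584604≈1.212574
n=5: y≈1.212574, sp=3, e=sp−y≈1.787426; I≈4.982735, D=e−e_prev≈-0.991164; u=1/2·1.787426+1·4.982735+0·(-0.991164)≈5.876448; next y=3/10·1.212574+1/4·5.876448≈1.832884
n=6: y≈1.832884, sp=3, e=sp−y≈1.167116; I≈6.149851, D=e−e_prev≈-0.620310; u=1/2·1.167116+1·6.149851+0·(-0.620310)≈6.733409; next y=3/10·1.832884+1/4·6.733409≈2.233217
n=7: y≈2.233217, sp=3, e=sp−y≈0.766783; I≈6.916633, D=e−e_prev≈-0.400333; u=1/2·0.766783+1·6.916633+0·(-0.400333)≈7.300025; next y=3/10·2.233217+1/4·7.300025≈2.494971
n=8: y≈2.494971, sp=3, e=sp−y≈0.505029; I≈7.421662, D=e−e_prev≈-0.261754; u=1/2·0.505029+1·7.421662+0·(-0.261754)≈7.674176; next y=3/10·2.494971+1/4·7.674176≈2.667035
n=9: y≈2.667035, sp=3, e=sp−y≈0.332965; I≈7.754626, D=e−e_prev≈-0.172064; u=1/2·0.332965+1·7.754626+0·(-0.172064)≈7.921109; next y=3/10·2.667035+1/4·7.921109≈2.780388
n=10: y≈2.780388, sp=3, e=sp−y≈0.219612; I≈7.974239, D=e−e_prev≈-0.113352; u=1/2·0.219612+1·7.974239+0·(-0.113352)≈8.084045; next y=3/10·2.780388+1/4·8.084045≈2.855128
n=11: y≈2.855128, sp=3, e=sp−y≈0.144872; I≈8.119111, D=e−e_prev≈-0.074740; u=1/2·0.144872+1·8.119111+0·(-0.074740)≈8.191547; next y=3/10·2.855128+1/4·8.191547≈2.904425
n=12: y≈2.904425, sp=3, e=sp−y≈0.095575; I≈8.214686, D=e−e_prev≈-0.049298; u=1/2·0.095575+1·8.214686+0·(-0.049298)≈8.262473; next y=3/10·2.904425+1/4·8.262473≈2.936946
n=13: y≈2.936946, sp=1, e=sp−y≈-1.936946; I≈6.277740, D=e−e_prev≈-2.032521; u=1/2·(-1.936946)+1·6.277740+0·(-2.032521)≈5.309267; next y=3/10·2.936946+1/4·5.309267≈2.208401
n=14: y≈2.208401, sp=1, e=sp−y≈-1.208401; I≈5.069340, D=e−e_prev≈0.728545; u=1/2·(-1.208401)+1·5.069340+0·0.728545≈4.465139; next y=3/10·2.208401+1/4·4.465139≈1.778805

0 -2 -3.000 0.000
1 -2 -3.875 -0.750
2 -2 -4.459 -1.194
3 3 2.653 -1.473
4 3 4.585 0.221
5 3 5.876 1.213
6 3 6.733 1.833
7 3 7.300 2.233
8 3 7.674 2.495
9 3 7.921 2.667
10 3 8.084 2.780
11 3 8.192 2.855
12 3 8.262 2.904
13 1 5.309 2.937
14 1 4.465 2.208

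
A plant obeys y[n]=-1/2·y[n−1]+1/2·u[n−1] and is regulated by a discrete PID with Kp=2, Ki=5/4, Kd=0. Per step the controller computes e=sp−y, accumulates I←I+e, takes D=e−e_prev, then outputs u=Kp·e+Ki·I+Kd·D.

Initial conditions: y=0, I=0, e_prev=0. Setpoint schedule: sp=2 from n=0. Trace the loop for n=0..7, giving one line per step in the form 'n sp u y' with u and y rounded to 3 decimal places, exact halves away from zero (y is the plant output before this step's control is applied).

(exact arithmetic carried between steps; '≈' marks a value shown rounded to 6 d.p. or computed from one; I and e_prev carry over from the previous line; the table rounds u and y to 3 d.p., halves away from zero)
n=0: y=0, sp=2, e=sp−y=2; I=2, D=e−e_prev=2; u=2·2+5/4·2+0·2=6.5; next y=-1/2·0+1/2·6.5=3.25
n=1: y=3.25, sp=2, e=sp−y=-1.25; I=0.75, D=e−e_prev=-3.25; u=2·(-1.25)+5/4·0.75+0·(-3.25)=-1.5625; next y=-1/2·3.25+1/2·(-1.5625)=-2.40625
n=2: y=-2.40625, sp=2, e=sp−y=4.40625; I=5.15625, D=e−e_prev=5.65625; u=2·4.40625+5/4·5.15625+0·5.65625≈15.257813; next y=-1/2·(-2.40625)+1/2·15.257813≈8.832031
n=3: y≈8.832031, sp=2, e=sp−y≈-6.832031; I≈-1.675781, D=e−e_prev≈-11.238281; u=2·(-6.832031)+5/4·(-1.675781)+0·(-11.238281)≈-15.758789; next y=-1/2·8.832031+1/2·(-15.758789)≈-12.295410
n=4: y≈-12.295410, sp=2, e=sp−y≈14.295410; I≈12.619629, D=e−e_prev≈21.127441; u=2·14.295410+5/4·12.619629+0·21.127441≈44.365356; next y=-1/2·(-12.295410)+1/2·44.365356≈28.330383
n=5: y≈28.330383, sp=2, e=sp−y≈-26.330383; I≈-13.710754, D=e−e_prev≈-40.625793; u=2·(-26.330383)+5/4·(-13.710754)+0·(-40.625793)≈-69.799210; next y=-1/2·28.330383+1/2·(-69.799210)≈-49.064796
n=6: y≈-49.064796, sp=2, e=sp−y≈51.064796; I≈37.354042, D=e−e_prev≈77.395180; u=2·51.064796+5/4·37.354042+0·77.395180≈148.822145; next y=-1/2·(-49.064796)+1/2·148.822145≈98.943471
n=7: y≈98.943471, sp=2, e=sp−y≈-96.943471; I≈-59.589429, D=e−e_prev≈-148.008267; u=2·(-96.943471)+5/4·(-59.589429)+0·(-148.008267)≈-268.373728; next y=-1/2·98.943471+1/2·(-268.373728)≈-183.658599

0 2 6.500 0.000
1 2 -1.563 3.250
2 2 15.258 -2.406
3 2 -15.759 8.832
4 2 44.365 -12.295
5 2 -69.799 28.330
6 2 148.822 -49.065
7 2 -268.374 98.943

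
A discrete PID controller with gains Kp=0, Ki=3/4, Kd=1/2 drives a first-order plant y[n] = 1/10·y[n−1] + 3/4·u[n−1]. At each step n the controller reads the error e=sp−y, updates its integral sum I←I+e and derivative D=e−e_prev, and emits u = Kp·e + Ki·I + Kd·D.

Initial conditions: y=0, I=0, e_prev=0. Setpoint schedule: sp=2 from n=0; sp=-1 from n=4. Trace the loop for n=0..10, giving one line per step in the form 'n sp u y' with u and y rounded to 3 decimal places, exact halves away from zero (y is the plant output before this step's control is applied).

(exact arithmetic carried between steps; '≈' marks a value shown rounded to 6 d.p. or computed from one; I and e_prev carry over from the previous line; the table rounds u and y to 3 d.p., halves away from zero)
n=0: y=0, sp=2, e=sp−y=2; I=2, D=e−e_prev=2; u=0·2+3/4·2+1/2·2=2.5; next y=1/10·0+3/4·2.5=1.875
n=1: y=1.875, sp=2, e=sp−y=0.125; I=2.125, D=e−e_prev=-1.875; u=0·0.125+3/4·2.125+1/2·(-1.875)=0.65625; next y=1/10·1.875+3/4·0.65625≈0.679688
n=2: y≈0.679688, sp=2, e=sp−y≈1.320313; I≈3.445313, D=e−e_prev≈1.195313; u=0·1.320313+3/4·3.445313+1/2·1.195313≈3.181641; next y=1/10·0.679688+3/4·3.181641≈2.454199
n=3: y≈2.454199, sp=2, e=sp−y≈-0.454199; I≈2.991113, D=e−e_prev≈-1.774512; u=0·(-0.454199)+3/4·2.991113+1/2·(-1.774512)≈1.356079; next y=1/10·2.454199+3/4·1.356079≈1.262479
n=4: y≈1.262479, sp=-1, e=sp−y≈-2.262479; I≈0.728634, D=e−e_prev≈-1.808280; u=0·(-2.262479)+3/4·0.728634+1/2·(-1.808280)≈-0.357664; next y=1/10·1.262479+3/4·(-0.357664)≈-0.142000
n=5: y≈-0.142000, sp=-1, e=sp−y≈-0.858000; I≈-0.129366, D=e−e_prev≈1.404480; u=0·(-0.858000)+3/4·(-0.129366)+1/2·1.404480≈0.605216; next y=1/10·(-0.142000)+3/4·0.605216≈0.439712
n=6: y≈0.439712, sp=-1, e=sp−y≈-1.439712; I≈-1.569077, D=e−e_prev≈-0.581712; u=0·(-1.439712)+3/4·(-1.569077)+1/2·(-0.581712)≈-1.467664; next y=1/10·0.439712+3/4·(-1.467664)≈-1.056777
n=7: y≈-1.056777, sp=-1, e=sp−y≈0.056777; I≈-1.512300, D=e−e_prev≈1.496489; u=0·0.056777+3/4·(-1.512300)+1/2·1.496489≈-0.385981; next y=1/10·(-1.056777)+3/4·(-0.385981)≈-0.395163
n=8: y≈-0.395163, sp=-1, e=sp−y≈-0.604837; I≈-2.117137, D=e−e_prev≈-0.661613; u=0·(-0.604837)+3/4·(-2.117137)+1/2·(-0.661613)≈-1.918659; next y=1/10·(-0.395163)+3/4·(-1.918659)≈-1.478511
n=9: y≈-1.478511, sp=-1, e=sp−y≈0.478511; I≈-1.638626, D=e−e_prev≈1.083347; u=0·0.478511+3/4·(-1.638626)+1/2·1.083347≈-0.687296; next y=1/10·(-1.478511)+3/4·(-0.687296)≈-0.663323
n=10: y≈-0.663323, sp=-1, e=sp−y≈-0.336677; I≈-1.975303, D=e−e_prev≈-0.815188; u=0·(-0.336677)+3/4·(-1.975303)+1/2·(-0.815188)≈-1.889071; next y=1/10·(-0.663323)+3/4·(-1.889071)≈-1.483136

0 2 2.500 0.000
1 2 0.656 1.875
2 2 3.182 0.680
3 2 1.356 2.454
4 -1 -0.358 1.262
5 -1 0.605 -0.142
6 -1 -1.468 0.440
7 -1 -0.386 -1.057
8 -1 -1.919 -0.395
9 -1 -0.687 -1.479
10 -1 -1.889 -0.663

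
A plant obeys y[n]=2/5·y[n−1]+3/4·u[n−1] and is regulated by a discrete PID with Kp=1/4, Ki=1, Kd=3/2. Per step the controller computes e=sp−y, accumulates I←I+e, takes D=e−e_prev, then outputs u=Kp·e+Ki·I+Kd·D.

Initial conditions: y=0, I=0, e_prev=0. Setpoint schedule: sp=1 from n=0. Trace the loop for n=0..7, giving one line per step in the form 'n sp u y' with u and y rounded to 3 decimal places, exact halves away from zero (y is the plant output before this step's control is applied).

0 1 2.750 0.000
1 1 -3.422 2.063
2 1 9.070 -1.741
3 1 -15.475 6.106
4 1 33.182 -9.164
5 1 -63.117 21.221
6 1 127.432 -38.849
7 1 -249.754 80.035

(exact arithmetic carried between steps; '≈' marks a value shown rounded to 6 d.p. or computed from one; I and e_prev carry over from the previous line; the table rounds u and y to 3 d.p., halves away from zero)
n=0: y=0, sp=1, e=sp−y=1; I=1, D=e−e_prev=1; u=1/4·1+1·1+3/2·1=2.75; next y=2/5·0+3/4·2.75=2.0625
n=1: y=2.0625, sp=1, e=sp−y=-1.0625; I=-0.0625, D=e−e_prev=-2.0625; u=1/4·(-1.0625)+1·(-0.0625)+3/2·(-2.0625)=-3.421875; next y=2/5·2.0625+3/4·(-3.421875)≈-1.741406
n=2: y≈-1.741406, sp=1, e=sp−y≈2.741406; I≈2.678906, D=e−e_prev≈3.803906; u=1/4·2.741406+1·2.678906+3/2·3.803906≈9.070117; next y=2/5·(-1.741406)+3/4·9.070117≈6.106025
n=3: y≈6.106025, sp=1, e=sp−y≈-5.106025; I≈-2.427119, D=e−e_prev≈-7.847432; u=1/4·(-5.106025)+1·(-2.427119)+3/2·(-7.847432)≈-15.474773; next y=2/5·6.106025+3/4·(-15.474773)≈-9.163670
n=4: y≈-9.163670, sp=1, e=sp−y≈10.163670; I≈7.736550, D=e−e_prev≈15.269695; u=1/4·10.163670+1·7.736550+3/2·15.269695≈33.182010; next y=2/5·(-9.163670)+3/4·33.182010≈21.221040
n=5: y≈21.221040, sp=1, e=sp−y≈-20.221040; I≈-12.484489, D=e−e_prev≈-30.384709; u=1/4·(-20.221040)+1·(-12.484489)+3/2·(-30.384709)≈-63.116813; next y=2/5·21.221040+3/4·(-63.116813)≈-38.849194
n=6: y≈-38.849194, sp=1, e=sp−y≈39.849194; I≈27.364705, D=e−e_prev≈60.070234; u=1/4·39.849194+1·27.364705+3/2·60.070234≈127.432354; next y=2/5·(-38.849194)+3/4·127.432354≈80.034588
n=7: y≈80.034588, sp=1, e=sp−y≈-79.034588; I≈-51.669883, D=e−e_prev≈-118.883782; u=1/4·(-79.034588)+1·(-51.669883)+3/2·(-118.883782)≈-249.754204; next y=2/5·80.034588+3/4·(-249.754204)≈-155.301818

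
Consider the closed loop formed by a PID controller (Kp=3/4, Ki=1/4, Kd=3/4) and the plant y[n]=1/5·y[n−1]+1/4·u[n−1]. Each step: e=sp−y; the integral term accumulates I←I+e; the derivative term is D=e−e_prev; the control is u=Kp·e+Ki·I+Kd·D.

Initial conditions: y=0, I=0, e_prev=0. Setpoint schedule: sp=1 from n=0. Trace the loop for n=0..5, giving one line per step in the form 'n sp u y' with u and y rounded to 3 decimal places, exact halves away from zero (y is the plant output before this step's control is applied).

(exact arithmetic carried between steps; '≈' marks a value shown rounded to 6 d.p. or computed from one; I and e_prev carry over from the previous line; the table rounds u and y to 3 d.p., halves away from zero)
n=0: y=0, sp=1, e=sp−y=1; I=1, D=e−e_prev=1; u=3/4·1+1/4·1+3/4·1=1.75; next y=1/5·0+1/4·1.75=0.4375
n=1: y=0.4375, sp=1, e=sp−y=0.5625; I=1.5625, D=e−e_prev=-0.4375; u=3/4·0.5625+1/4·1.5625+3/4·(-0.4375)=0.484375; next y=1/5·0.4375+1/4·0.484375≈0.208594
n=2: y≈0.208594, sp=1, e=sp−y≈0.791406; I≈2.353906, D=e−e_prev≈0.228906; u=3/4·0.791406+1/4·2.353906+3/4·0.228906≈1.353711; next y=1/5·0.208594+1/4·1.353711≈0.380146
n=3: y≈0.380146, sp=1, e=sp−y≈0.619854; I≈2.973760, D=e−e_prev≈-0.171553; u=3/4·0.619854+1/4·2.973760+3/4·(-0.171553)≈1.079666; next y=1/5·0.380146+1/4·1.079666≈0.345946
n=4: y≈0.345946, sp=1, e=sp−y≈0.654054; I≈3.627814, D=e−e_prev≈0.034201; u=3/4·0.654054+1/4·3.627814+3/4·0.034201≈1.423145; next y=1/5·0.345946+1/4·1.423145≈0.424975
n=5: y≈0.424975, sp=1, e=sp−y≈0.575025; I≈4.202839, D=e−e_prev≈-0.079030; u=3/4·0.575025+1/4·4.202839+3/4·(-0.079030)≈1.422706; next y=1/5·0.424975+1/4·1.422706≈0.440672

0 1 1.750 0.000
1 1 0.484 0.438
2 1 1.354 0.209
3 1 1.080 0.380
4 1 1.423 0.346
5 1 1.423 0.425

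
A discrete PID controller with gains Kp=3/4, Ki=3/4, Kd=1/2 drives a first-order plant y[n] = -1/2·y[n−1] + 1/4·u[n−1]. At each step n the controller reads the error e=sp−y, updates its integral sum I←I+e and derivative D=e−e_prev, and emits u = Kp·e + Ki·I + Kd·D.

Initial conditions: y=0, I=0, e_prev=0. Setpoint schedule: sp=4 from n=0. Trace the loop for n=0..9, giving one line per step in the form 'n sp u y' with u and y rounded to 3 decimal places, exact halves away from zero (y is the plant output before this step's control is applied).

0 4 8.000 0.000
1 4 5.000 2.000
2 4 11.000 0.250
3 4 8.188 2.625
4 4 14.188 0.734
5 4 10.801 3.180
6 4 16.777 1.110
7 4 12.852 3.639
8 4 18.879 1.393
9 4 14.452 4.023

(exact arithmetic carried between steps; '≈' marks a value shown rounded to 6 d.p. or computed from one; I and e_prev carry over from the previous line; the table rounds u and y to 3 d.p., halves away from zero)
n=0: y=0, sp=4, e=sp−y=4; I=4, D=e−e_prev=4; u=3/4·4+3/4·4+1/2·4=8; next y=-1/2·0+1/4·8=2
n=1: y=2, sp=4, e=sp−y=2; I=6, D=e−e_prev=-2; u=3/4·2+3/4·6+1/2·(-2)=5; next y=-1/2·2+1/4·5=0.25
n=2: y=0.25, sp=4, e=sp−y=3.75; I=9.75, D=e−e_prev=1.75; u=3/4·3.75+3/4·9.75+1/2·1.75=11; next y=-1/2·0.25+1/4·11=2.625
n=3: y=2.625, sp=4, e=sp−y=1.375; I=11.125, D=e−e_prev=-2.375; u=3/4·1.375+3/4·11.125+1/2·(-2.375)=8.1875; next y=-1/2·2.625+1/4·8.1875=0.734375
n=4: y=0.734375, sp=4, e=sp−y=3.265625; I=14.390625, D=e−e_prev=1.890625; u=3/4·3.265625+3/4·14.390625+1/2·1.890625=14.1875; next y=-1/2·0.734375+1/4·14.1875≈3.179688
n=5: y≈3.179688, sp=4, e=sp−y≈0.820313; I≈15.210938, D=e−e_prev≈-2.445313; u=3/4·0.820313+3/4·15.210938+1/2·(-2.445313)≈10.800781; next y=-1/2·3.179688+1/4·10.800781≈1.110352
n=6: y≈1.110352, sp=4, e=sp−y≈2.889648; I≈18.100586, D=e−e_prev≈2.069336; u=3/4·2.889648+3/4·18.100586+1/2·2.069336≈16.777344; next y=-1/2·1.110352+1/4·16.777344≈3.639160
n=7: y≈3.639160, sp=4, e=sp−y≈0.360840; I≈18.461426, D=e−e_prev≈-2.528809; u=3/4·0.360840+3/4·18.461426+1/2·(-2.528809)≈12.852295; next y=-1/2·3.639160+1/4·12.852295≈1.393494
n=8: y≈1.393494, sp=4, e=sp−y≈2.606506; I≈21.067932, D=e−e_prev≈2.245667; u=3/4·2.606506+3/4·21.067932+1/2·2.245667≈18.878662; next y=-1/2·1.393494+1/4·18.878662≈4.022919
n=9: y≈4.022919, sp=4, e=sp−y≈-0.022919; I≈21.045013, D=e−e_prev≈-2.629425; u=3/4·(-0.022919)+3/4·21.045013+1/2·(-2.629425)≈14.451859; next y=-1/2·4.022919+1/4·14.451859≈1.601505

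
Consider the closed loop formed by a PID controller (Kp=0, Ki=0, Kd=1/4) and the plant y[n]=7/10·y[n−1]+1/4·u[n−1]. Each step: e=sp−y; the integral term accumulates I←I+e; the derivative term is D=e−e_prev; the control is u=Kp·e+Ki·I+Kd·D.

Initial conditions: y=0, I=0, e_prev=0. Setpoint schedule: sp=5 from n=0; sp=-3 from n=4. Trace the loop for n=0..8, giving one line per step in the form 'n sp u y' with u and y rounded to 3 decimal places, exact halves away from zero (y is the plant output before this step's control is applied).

0 5 1.250 0.000
1 5 -0.078 0.313
2 5 0.028 0.199
3 5 0.013 0.147
4 -3 -1.990 0.106
5 -3 0.132 -0.423
6 -3 -0.040 -0.263
7 -3 -0.017 -0.194
8 -3 -0.013 -0.140

(exact arithmetic carried between steps; '≈' marks a value shown rounded to 6 d.p. or computed from one; I and e_prev carry over from the previous line; the table rounds u and y to 3 d.p., halves away from zero)
n=0: y=0, sp=5, e=sp−y=5; I=5, D=e−e_prev=5; u=0·5+0·5+1/4·5=1.25; next y=7/10·0+1/4·1.25=0.3125
n=1: y=0.3125, sp=5, e=sp−y=4.6875; I=9.6875, D=e−e_prev=-0.3125; u=0·4.6875+0·9.6875+1/4·(-0.3125)=-0.078125; next y=7/10·0.3125+1/4·(-0.078125)≈0.199219
n=2: y≈0.199219, sp=5, e=sp−y≈4.800781; I≈14.488281, D=e−e_prev≈0.113281; u=0·4.800781+0·14.488281+1/4·0.113281≈0.028320; next y=7/10·0.199219+1/4·0.028320≈0.146533
n=3: y≈0.146533, sp=5, e=sp−y≈4.853467; I≈19.341748, D=e−e_prev≈0.052686; u=0·4.853467+0·19.341748+1/4·0.052686≈0.013171; next y=7/10·0.146533+1/4·0.013171≈0.105866
n=4: y≈0.105866, sp=-3, e=sp−y≈-3.105866; I≈16.235882, D=e−e_prev≈-7.959333; u=0·(-3.105866)+0·16.235882+1/4·(-7.959333)≈-1.989833; next y=7/10·0.105866+1/4·(-1.989833)≈-0.423352
n=5: y≈-0.423352, sp=-3, e=sp−y≈-2.576648; I≈13.659234, D=e−e_prev≈0.529218; u=0·(-2.576648)+0·13.659234+1/4·0.529218≈0.132305; next y=7/10·(-0.423352)+1/4·0.132305≈-0.263270
n=6: y≈-0.263270, sp=-3, e=sp−y≈-2.736730; I≈10.922504, D=e−e_prev≈-0.160082; u=0·(-2.736730)+0·10.922504+1/4·(-0.160082)≈-0.040020; next y=7/10·(-0.263270)+1/4·(-0.040020)≈-0.194294
n=7: y≈-0.194294, sp=-3, e=sp−y≈-2.805706; I≈8.116799, D=e−e_prev≈-0.068976; u=0·(-2.805706)+0·8.116799+1/4·(-0.068976)≈-0.017244; next y=7/10·(-0.194294)+1/4·(-0.017244)≈-0.140317
n=8: y≈-0.140317, sp=-3, e=sp−y≈-2.859683; I≈5.257116, D=e−e_prev≈-0.053977; u=0·(-2.859683)+0·5.257116+1/4·(-0.053977)≈-0.013494; next y=7/10·(-0.140317)+1/4·(-0.013494)≈-0.101595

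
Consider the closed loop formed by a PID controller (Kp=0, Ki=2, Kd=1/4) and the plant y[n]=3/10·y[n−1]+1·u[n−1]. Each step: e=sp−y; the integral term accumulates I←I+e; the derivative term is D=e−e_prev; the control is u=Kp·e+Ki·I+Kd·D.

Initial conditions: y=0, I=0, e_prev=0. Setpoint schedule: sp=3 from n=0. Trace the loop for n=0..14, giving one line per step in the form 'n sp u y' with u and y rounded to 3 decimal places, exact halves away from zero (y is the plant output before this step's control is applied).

0 3 6.750 0.000
1 3 -3.188 6.750
2 3 8.803 -1.163
3 3 -6.488 8.454
4 3 12.921 -3.952
5 3 -11.573 11.736
6 3 19.401 -8.053
7 3 -19.776 16.985
8 3 29.761 -14.680
9 3 -32.878 25.356
10 3 46.330 -25.271
11 3 -53.829 38.749
12 3 72.823 -42.205
13 3 -87.331 60.162
14 3 115.186 -69.282

(exact arithmetic carried between steps; '≈' marks a value shown rounded to 6 d.p. or computed from one; I and e_prev carry over from the previous line; the table rounds u and y to 3 d.p., halves away from zero)
n=0: y=0, sp=3, e=sp−y=3; I=3, D=e−e_prev=3; u=0·3+2·3+1/4·3=6.75; next y=3/10·0+1·6.75=6.75
n=1: y=6.75, sp=3, e=sp−y=-3.75; I=-0.75, D=e−e_prev=-6.75; u=0·(-3.75)+2·(-0.75)+1/4·(-6.75)=-3.1875; next y=3/10·6.75+1·(-3.1875)=-1.1625
n=2: y=-1.1625, sp=3, e=sp−y=4.1625; I=3.4125, D=e−e_prev=7.9125; u=0·4.1625+2·3.4125+1/4·7.9125=8.803125; next y=3/10·(-1.1625)+1·8.803125=8.454375
n=3: y=8.454375, sp=3, e=sp−y=-5.454375; I=-2.041875, D=e−e_prev=-9.616875; u=0·(-5.454375)+2·(-2.041875)+1/4·(-9.616875)≈-6.487969; next y=3/10·8.454375+1·(-6.487969)≈-3.951656
n=4: y≈-3.951656, sp=3, e=sp−y≈6.951656; I≈4.909781, D=e−e_prev≈12.406031; u=0·6.951656+2·4.909781+1/4·12.406031≈12.921070; next y=3/10·(-3.951656)+1·12.921070≈11.735573
n=5: y≈11.735573, sp=3, e=sp−y≈-8.735573; I≈-3.825792, D=e−e_prev≈-15.687230; u=0·(-8.735573)+2·(-3.825792)+1/4·(-15.687230)≈-11.573392; next y=3/10·11.735573+1·(-11.573392)≈-8.052720
n=6: y≈-8.052720, sp=3, e=sp−y≈11.052720; I≈7.226928, D=e−e_prev≈19.788293; u=0·11.052720+2·7.226928+1/4·19.788293≈19.400928; next y=3/10·(-8.052720)+1·19.400928≈16.985113
n=7: y≈16.985113, sp=3, e=sp−y≈-13.985113; I≈-6.758185, D=e−e_prev≈-25.037832; u=0·(-13.985113)+2·(-6.758185)+1/4·(-25.037832)≈-19.775828; next y=3/10·16.985113+1·(-19.775828)≈-14.680294
n=8: y≈-14.680294, sp=3, e=sp−y≈17.680294; I≈10.922109, D=e−e_prev≈31.665407; u=0·17.680294+2·10.922109+1/4·31.665407≈29.760570; next y=3/10·(-14.680294)+1·29.760570≈25.356482
n=9: y≈25.356482, sp=3, e=sp−y≈-22.356482; I≈-11.434373, D=e−e_prev≈-40.036776; u=0·(-22.356482)+2·(-11.434373)+1/4·(-40.036776)≈-32.877939; next y=3/10·25.356482+1·(-32.877939)≈-25.270995
n=10: y≈-25.270995, sp=3, e=sp−y≈28.270995; I≈16.836622, D=e−e_prev≈50.627477; u=0·28.270995+2·16.836622+1/4·50.627477≈46.330113; next y=3/10·(-25.270995)+1·46.330113≈38.748815
n=11: y≈38.748815, sp=3, e=sp−y≈-35.748815; I≈-18.912193, D=e−e_prev≈-64.019810; u=0·(-35.748815)+2·(-18.912193)+1/4·(-64.019810)≈-53.829338; next y=3/10·38.748815+1·(-53.829338)≈-42.204694
n=12: y≈-42.204694, sp=3, e=sp−y≈45.204694; I≈26.292501, D=e−e_prev≈80.953509; u=0·45.204694+2·26.292501+1/4·80.953509≈72.823379; next y=3/10·(-42.204694)+1·72.823379≈60.161971
n=13: y≈60.161971, sp=3, e=sp−y≈-57.161971; I≈-30.869470, D=e−e_prev≈-102.366664; u=0·(-57.161971)+2·(-30.869470)+1/4·(-102.366664)≈-87.330606; next y=3/10·60.161971+1·(-87.330606)≈-69.282015
n=14: y≈-69.282015, sp=3, e=sp−y≈72.282015; I≈41.412545, D=e−e_prev≈129.443985; u=0·72.282015+2·41.412545+1/4·129.443985≈115.186086; next y=3/10·(-69.282015)+1·115.186086≈94.401482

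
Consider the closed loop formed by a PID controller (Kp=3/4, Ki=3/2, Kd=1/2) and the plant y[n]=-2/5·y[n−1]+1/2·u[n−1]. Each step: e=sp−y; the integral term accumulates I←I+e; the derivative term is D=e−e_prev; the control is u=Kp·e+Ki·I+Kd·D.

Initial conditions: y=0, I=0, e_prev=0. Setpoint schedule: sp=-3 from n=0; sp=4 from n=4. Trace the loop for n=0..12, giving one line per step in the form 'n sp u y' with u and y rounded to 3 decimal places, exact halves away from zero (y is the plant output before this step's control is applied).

0 -3 -8.250 0.000
1 -3 0.094 -4.125
2 -3 -16.291 1.697
3 -3 8.508 -8.824
4 4 -14.439 7.784
5 4 34.510 -10.333
6 4 -40.282 21.388
7 4 87.229 -28.696
8 4 -119.189 55.093
9 4 222.058 -81.631
10 4 -337.468 143.682
11 4 582.859 -226.207
12 4 -929.101 381.912

(exact arithmetic carried between steps; '≈' marks a value shown rounded to 6 d.p. or computed from one; I and e_prev carry over from the previous line; the table rounds u and y to 3 d.p., halves away from zero)
n=0: y=0, sp=-3, e=sp−y=-3; I=-3, D=e−e_prev=-3; u=3/4·(-3)+3/2·(-3)+1/2·(-3)=-8.25; next y=-2/5·0+1/2·(-8.25)=-4.125
n=1: y=-4.125, sp=-3, e=sp−y=1.125; I=-1.875, D=e−e_prev=4.125; u=3/4·1.125+3/2·(-1.875)+1/2·4.125=0.09375; next y=-2/5·(-4.125)+1/2·0.09375=1.696875
n=2: y=1.696875, sp=-3, e=sp−y=-4.696875; I=-6.571875, D=e−e_prev=-5.821875; u=3/4·(-4.696875)+3/2·(-6.571875)+1/2·(-5.821875)≈-16.291406; next y=-2/5·1.696875+1/2·(-16.291406)≈-8.824453
n=3: y≈-8.824453, sp=-3, e=sp−y≈5.824453; I≈-0.747422, D=e−e_prev≈10.521328; u=3/4·5.824453+3/2·(-0.747422)+1/2·10.521328≈8.507871; next y=-2/5·(-8.824453)+1/2·8.507871≈7.783717
n=4: y≈7.783717, sp=4, e=sp−y≈-3.783717; I≈-4.531139, D=e−e_prev≈-9.608170; u=3/4·(-3.783717)+3/2·(-4.531139)+1/2·(-9.608170)≈-14.438581; next y=-2/5·7.783717+1/2·(-14.438581)≈-10.332777
n=5: y≈-10.332777, sp=4, e=sp−y≈14.332777; I≈9.801638, D=e−e_prev≈18.116494; u=3/4·14.332777+3/2·9.801638+1/2·18.116494≈34.510287; next y=-2/5·(-10.332777)+1/2·34.510287≈21.388254
n=6: y≈21.388254, sp=4, e=sp−y≈-17.388254; I≈-7.586616, D=e−e_prev≈-31.721031; u=3/4·(-17.388254)+3/2·(-7.586616)+1/2·(-31.721031)≈-40.281631; next y=-2/5·21.388254+1/2·(-40.281631)≈-28.696117
n=7: y≈-28.696117, sp=4, e=sp−y≈32.696117; I≈25.109501, D=e−e_prev≈50.084371; u=3/4·32.696117+3/2·25.109501+1/2·50.084371≈87.228525; next y=-2/5·(-28.696117)+1/2·87.228525≈55.092709
n=8: y≈55.092709, sp=4, e=sp−y≈-51.092709; I≈-25.983208, D=e−e_prev≈-83.788826; u=3/4·(-51.092709)+3/2·(-25.983208)+1/2·(-83.788826)≈-119.188758; next y=-2/5·55.092709+1/2·(-119.188758)≈-81.631462
n=9: y≈-81.631462, sp=4, e=sp−y≈85.631462; I≈59.648254, D=e−e_prev≈136.724172; u=3/4·85.631462+3/2·59.648254+1/2·136.724172≈222.058064; next y=-2/5·(-81.631462)+1/2·222.058064≈143.681617
n=10: y≈143.681617, sp=4, e=sp−y≈-139.681617; I≈-80.033363, D=e−e_prev≈-225.313079; u=3/4·(-139.681617)+3/2·(-80.033363)+1/2·(-225.313079)≈-337.467797; next y=-2/5·143.681617+1/2·(-337.467797)≈-226.206545
n=11: y≈-226.206545, sp=4, e=sp−y≈230.206545; I≈150.173182, D=e−e_prev≈369.888162; u=3/4·230.206545+3/2·150.173182+1/2·369.888162≈582.858763; next y=-2/5·(-226.206545)+1/2·582.858763≈381.912000
n=12: y≈381.912000, sp=4, e=sp−y≈-377.912000; I≈-227.738817, D=e−e_prev≈-608.118545; u=3/4·(-377.912000)+3/2·(-227.738817)+1/2·(-608.118545)≈-929.101498; next y=-2/5·381.912000+1/2·(-929.101498)≈-617.315549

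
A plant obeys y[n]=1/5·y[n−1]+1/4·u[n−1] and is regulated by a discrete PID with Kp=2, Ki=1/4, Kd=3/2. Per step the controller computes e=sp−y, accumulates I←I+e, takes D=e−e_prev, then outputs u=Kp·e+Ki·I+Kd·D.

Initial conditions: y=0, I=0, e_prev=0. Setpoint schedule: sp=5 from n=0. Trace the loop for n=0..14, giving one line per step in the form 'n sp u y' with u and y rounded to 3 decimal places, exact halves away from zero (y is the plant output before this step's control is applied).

0 5 18.750 0.000
1 5 -5.078 4.688
2 5 20.854 -0.332
3 5 -5.889 5.147
4 5 23.256 -0.443
5 5 -6.899 5.725
6 5 25.816 -0.580
7 5 -8.188 6.338
8 5 28.544 -0.780
9 5 -9.786 6.980
10 5 31.473 -1.050
11 5 -11.718 7.658
12 5 34.641 -1.398
13 5 -14.013 8.381
14 5 38.089 -1.827

(exact arithmetic carried between steps; '≈' marks a value shown rounded to 6 d.p. or computed from one; I and e_prev carry over from the previous line; the table rounds u and y to 3 d.p., halves away from zero)
n=0: y=0, sp=5, e=sp−y=5; I=5, D=e−e_prev=5; u=2·5+1/4·5+3/2·5=18.75; next y=1/5·0+1/4·18.75=4.6875
n=1: y=4.6875, sp=5, e=sp−y=0.3125; I=5.3125, D=e−e_prev=-4.6875; u=2·0.3125+1/4·5.3125+3/2·(-4.6875)=-5.078125; next y=1/5·4.6875+1/4·(-5.078125)≈-0.332031
n=2: y≈-0.332031, sp=5, e=sp−y≈5.332031; I≈10.644531, D=e−e_prev≈5.019531; u=2·5.332031+1/4·10.644531+3/2·5.019531≈20.854492; next y=1/5·(-0.332031)+1/4·20.854492≈5.147217
n=3: y≈5.147217, sp=5, e=sp−y≈-0.147217; I≈10.497314, D=e−e_prev≈-5.479248; u=2·(-0.147217)+1/4·10.497314+3/2·(-5.479248)≈-5.888977; next y=1/5·5.147217+1/4·(-5.888977)≈-0.442801
n=4: y≈-0.442801, sp=5, e=sp−y≈5.442801; I≈15.940115, D=e−e_prev≈5.590018; u=2·5.442801+1/4·15.940115+3/2·5.590018≈23.255657; next y=1/5·(-0.442801)+1/4·23.255657≈5.725354
n=5: y≈5.725354, sp=5, e=sp−y≈-0.725354; I≈15.214761, D=e−e_prev≈-6.168155; u=2·(-0.725354)+1/4·15.214761+3/2·(-6.168155)≈-6.899250; next y=1/5·5.725354+1/4·(-6.899250)≈-0.579742
n=6: y≈-0.579742, sp=5, e=sp−y≈5.579742; I≈20.794503, D=e−e_prev≈6.305096; u=2·5.579742+1/4·20.794503+3/2·6.305096≈25.815753; next y=1/5·(-0.579742)+1/4·25.815753≈6.337990
n=7: y≈6.337990, sp=5, e=sp−y≈-1.337990; I≈19.456513, D=e−e_prev≈-6.917732; u=2·(-1.337990)+1/4·19.456513+3/2·(-6.917732)≈-8.188449; next y=1/5·6.337990+1/4·(-8.188449)≈-0.779514
n=8: y≈-0.779514, sp=5, e=sp−y≈5.779514; I≈25.236027, D=e−e_prev≈7.117504; u=2·5.779514+1/4·25.236027+3/2·7.117504≈28.544292; next y=1/5·(-0.779514)+1/4·28.544292≈6.980170
n=9: y≈6.980170, sp=5, e=sp−y≈-1.980170; I≈23.255857, D=e−e_prev≈-7.759684; u=2·(-1.980170)+1/4·23.255857+3/2·(-7.759684)≈-9.785903; next y=1/5·6.980170+1/4·(-9.785903)≈-1.050442
n=10: y≈-1.050442, sp=5, e=sp−y≈6.050442; I≈29.306299, D=e−e_prev≈8.030612; u=2·6.050442+1/4·29.306299+3/2·8.030612≈31.473376; next y=1/5·(-1.050442)+1/4·31.473376≈7.658256
n=11: y≈7.658256, sp=5, e=sp−y≈-2.658256; I≈26.648043, D=e−e_prev≈-8.708697; u=2·(-2.658256)+1/4·26.648043+3/2·(-8.708697)≈-11.717546; next y=1/5·7.658256+1/4·(-11.717546)≈-1.397735
n=12: y≈-1.397735, sp=5, e=sp−y≈6.397735; I≈33.045779, D=e−e_prev≈9.055991; u=2·6.397735+1/4·33.045779+3/2·9.055991≈34.640902; next y=1/5·(-1.397735)+1/4·34.640902≈8.380678
n=13: y≈8.380678, sp=5, e=sp−y≈-3.380678; I≈29.665100, D=e−e_prev≈-9.778414; u=2·(-3.380678)+1/4·29.665100+3/2·(-9.778414)≈-14.012702; next y=1/5·8.380678+1/4·(-14.012702)≈-1.827040
n=14: y≈-1.827040, sp=5, e=sp−y≈6.827040; I≈36.492140, D=e−e_prev≈10.207718; u=2·6.827040+1/4·36.492140+3/2·10.207718≈38.088692; next y=1/5·(-1.827040)+1/4·38.088692≈9.156765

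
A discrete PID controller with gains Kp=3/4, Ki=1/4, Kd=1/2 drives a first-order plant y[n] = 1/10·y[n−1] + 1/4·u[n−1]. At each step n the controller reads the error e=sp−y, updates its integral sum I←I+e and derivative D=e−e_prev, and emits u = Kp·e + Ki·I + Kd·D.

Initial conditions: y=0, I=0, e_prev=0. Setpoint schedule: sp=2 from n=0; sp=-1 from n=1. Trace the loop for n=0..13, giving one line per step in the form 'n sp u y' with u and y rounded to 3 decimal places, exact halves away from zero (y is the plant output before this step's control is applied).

0 2 3.000 0.000
1 -1 -3.125 0.750
2 -1 0.497 -0.706
3 -1 -1.444 0.054
4 -1 -0.714 -0.356
5 -1 -1.292 -0.214
6 -1 -1.222 -0.344
7 -1 -1.458 -0.340
8 -1 -1.533 -0.398
9 -1 -1.676 -0.423
10 -1 -1.775 -0.461
11 -1 -1.886 -0.490
12 -1 -1.982 -0.520
13 -1 -2.076 -0.548

(exact arithmetic carried between steps; '≈' marks a value shown rounded to 6 d.p. or computed from one; I and e_prev carry over from the previous line; the table rounds u and y to 3 d.p., halves away from zero)
n=0: y=0, sp=2, e=sp−y=2; I=2, D=e−e_prev=2; u=3/4·2+1/4·2+1/2·2=3; next y=1/10·0+1/4·3=0.75
n=1: y=0.75, sp=-1, e=sp−y=-1.75; I=0.25, D=e−e_prev=-3.75; u=3/4·(-1.75)+1/4·0.25+1/2·(-3.75)=-3.125; next y=1/10·0.75+1/4·(-3.125)=-0.70625
n=2: y=-0.70625, sp=-1, e=sp−y=-0.29375; I=-0.04375, D=e−e_prev=1.45625; u=3/4·(-0.29375)+1/4·(-0.04375)+1/2·1.45625=0.496875; next y=1/10·(-0.70625)+1/4·0.496875≈0.053594
n=3: y≈0.053594, sp=-1, e=sp−y≈-1.053594; I≈-1.097344, D=e−e_prev≈-0.759844; u=3/4·(-1.053594)+1/4·(-1.097344)+1/2·(-0.759844)≈-1.444453; next y=1/10·0.053594+1/4·(-1.444453)≈-0.355754
n=4: y≈-0.355754, sp=-1, e=sp−y≈-0.644246; I≈-1.741590, D=e−e_prev≈0.409348; u=3/4·(-0.644246)+1/4·(-1.741590)+1/2·0.409348≈-0.713908; next y=1/10·(-0.355754)+1/4·(-0.713908)≈-0.214052
n=5: y≈-0.214052, sp=-1, e=sp−y≈-0.785948; I≈-2.527537, D=e−e_prev≈-0.141701; u=3/4·(-0.785948)+1/4·(-2.527537)+1/2·(-0.141701)≈-1.292196; next y=1/10·(-0.214052)+1/4·(-1.292196)≈-0.344454
n=6: y≈-0.344454, sp=-1, e=sp−y≈-0.655546; I≈-3.183083, D=e−e_prev≈0.130402; u=3/4·(-0.655546)+1/4·(-3.183083)+1/2·0.130402≈-1.222229; next y=1/10·(-0.344454)+1/4·(-1.222229)≈-0.340003
n=7: y≈-0.340003, sp=-1, e=sp−y≈-0.659997; I≈-3.843080, D=e−e_prev≈-0.004451; u=3/4·(-0.659997)+1/4·(-3.843080)+1/2·(-0.004451)≈-1.457994; next y=1/10·(-0.340003)+1/4·(-1.457994)≈-0.398499
n=8: y≈-0.398499, sp=-1, e=sp−y≈-0.601501; I≈-4.444582, D=e−e_prev≈0.058496; u=3/4·(-0.601501)+1/4·(-4.444582)+1/2·0.058496≈-1.533023; next y=1/10·(-0.398499)+1/4·(-1.533023)≈-0.423106
n=9: y≈-0.423106, sp=-1, e=sp−y≈-0.576894; I≈-5.021476, D=e−e_prev≈0.024607; u=3/4·(-0.576894)+1/4·(-5.021476)+1/2·0.024607≈-1.675736; next y=1/10·(-0.423106)+1/4·(-1.675736)≈-0.461245
n=10: y≈-0.461245, sp=-1, e=sp−y≈-0.538755; I≈-5.560231, D=e−e_prev≈0.038139; u=3/4·(-0.538755)+1/4·(-5.560231)+1/2·0.038139≈-1.775055; next y=1/10·(-0.461245)+1/4·(-1.775055)≈-0.489888
n=11: y≈-0.489888, sp=-1, e=sp−y≈-0.510112; I≈-6.070343, D=e−e_prev≈0.028644; u=3/4·(-0.510112)+1/4·(-6.070343)+1/2·0.028644≈-1.885848; next y=1/10·(-0.489888)+1/4·(-1.885848)≈-0.520451
n=12: y≈-0.520451, sp=-1, e=sp−y≈-0.479549; I≈-6.549892, D=e−e_prev≈0.030563; u=3/4·(-0.479549)+1/4·(-6.549892)+1/2·0.030563≈-1.981854; next y=1/10·(-0.520451)+1/4·(-1.981854)≈-0.547509
n=13: y≈-0.547509, sp=-1, e=sp−y≈-0.452491; I≈-7.002384, D=e−e_prev≈0.027058; u=3/4·(-0.452491)+1/4·(-7.002384)+1/2·0.027058≈-2.076436; next y=1/10·(-0.547509)+1/4·(-2.076436)≈-0.573860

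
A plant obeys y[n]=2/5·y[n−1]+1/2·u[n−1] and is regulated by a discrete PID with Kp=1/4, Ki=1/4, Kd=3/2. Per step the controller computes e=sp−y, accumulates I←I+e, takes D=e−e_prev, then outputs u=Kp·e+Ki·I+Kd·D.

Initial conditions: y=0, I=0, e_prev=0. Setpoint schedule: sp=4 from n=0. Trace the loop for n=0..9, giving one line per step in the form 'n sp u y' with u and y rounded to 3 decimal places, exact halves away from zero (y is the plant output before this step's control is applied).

(exact arithmetic carried between steps; '≈' marks a value shown rounded to 6 d.p. or computed from one; I and e_prev carry over from the previous line; the table rounds u and y to 3 d.p., halves away from zero)
n=0: y=0, sp=4, e=sp−y=4; I=4, D=e−e_prev=4; u=1/4·4+1/4·4+3/2·4=8; next y=2/5·0+1/2·8=4
n=1: y=4, sp=4, e=sp−y=0; I=4, D=e−e_prev=-4; u=1/4·0+1/4·4+3/2·(-4)=-5; next y=2/5·4+1/2·(-5)=-0.9
n=2: y=-0.9, sp=4, e=sp−y=4.9; I=8.9, D=e−e_prev=4.9; u=1/4·4.9+1/4·8.9+3/2·4.9=10.8; next y=2/5·(-0.9)+1/2·10.8=5.04
n=3: y=5.04, sp=4, e=sp−y=-1.04; I=7.86, D=e−e_prev=-5.94; u=1/4·(-1.04)+1/4·7.86+3/2·(-5.94)=-7.205; next y=2/5·5.04+1/2·(-7.205)=-1.5865
n=4: y=-1.5865, sp=4, e=sp−y=5.5865; I=13.4465, D=e−e_prev=6.6265; u=1/4·5.5865+1/4·13.4465+3/2·6.6265=14.698; next y=2/5·(-1.5865)+1/2·14.698=6.7144
n=5: y=6.7144, sp=4, e=sp−y=-2.7144; I=10.7321, D=e−e_prev=-8.3009; u=1/4·(-2.7144)+1/4·10.7321+3/2·(-8.3009)=-10.446925; next y=2/5·6.7144+1/2·(-10.446925)≈-2.537703
n=6: y≈-2.537703, sp=4, e=sp−y≈6.537703; I≈17.269803, D=e−e_prev≈9.252103; u=1/4·6.537703+1/4·17.269803+3/2·9.252103≈19.83003; next y=2/5·(-2.537703)+1/2·19.83003≈8.899934
n=7: y=8.899934, sp=4, e=sp−y=-4.899934; I≈12.369869, D=e−e_prev≈-11.437637; u=1/4·(-4.899934)+1/4·12.369869+3/2·(-11.437637)≈-15.288971; next y=2/5·8.899934+1/2·(-15.288971)≈-4.084512
n=8: y≈-4.084512, sp=4, e=sp−y≈8.084512; I≈20.454380, D=e−e_prev≈12.984446; u=1/4·8.084512+1/4·20.454380+3/2·12.984446≈26.611392; next y=2/5·(-4.084512)+1/2·26.611392≈11.671891
n=9: y≈11.671891, sp=4, e=sp−y≈-7.671891; I≈12.782489, D=e−e_prev≈-15.756403; u=1/4·(-7.671891)+1/4·12.782489+3/2·(-15.756403)≈-22.356955; next y=2/5·11.671891+1/2·(-22.356955)≈-6.509721

0 4 8.000 0.000
1 4 -5.000 4.000
2 4 10.800 -0.900
3 4 -7.205 5.040
4 4 14.698 -1.587
5 4 -10.447 6.714
6 4 19.830 -2.538
7 4 -15.289 8.900
8 4 26.611 -4.085
9 4 -22.357 11.672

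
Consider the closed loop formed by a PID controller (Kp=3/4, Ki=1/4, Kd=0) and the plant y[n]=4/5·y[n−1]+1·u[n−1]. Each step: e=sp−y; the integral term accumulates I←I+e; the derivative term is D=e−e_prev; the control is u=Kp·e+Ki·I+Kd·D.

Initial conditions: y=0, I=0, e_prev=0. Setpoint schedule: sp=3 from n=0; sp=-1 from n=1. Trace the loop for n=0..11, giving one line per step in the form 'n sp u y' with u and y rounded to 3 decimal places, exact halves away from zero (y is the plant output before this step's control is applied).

(exact arithmetic carried between steps; '≈' marks a value shown rounded to 6 d.p. or computed from one; I and e_prev carry over from the previous line; the table rounds u and y to 3 d.p., halves away from zero)
n=0: y=0, sp=3, e=sp−y=3; I=3, D=e−e_prev=3; u=3/4·3+1/4·3+0·3=3; next y=4/5·0+1·3=3
n=1: y=3, sp=-1, e=sp−y=-4; I=-1, D=e−e_prev=-7; u=3/4·(-4)+1/4·(-1)+0·(-7)=-3.25; next y=4/5·3+1·(-3.25)=-0.85
n=2: y=-0.85, sp=-1, e=sp−y=-0.15; I=-1.15, D=e−e_prev=3.85; u=3/4·(-0.15)+1/4·(-1.15)+0·3.85=-0.4; next y=4/5·(-0.85)+1·(-0.4)=-1.08
n=3: y=-1.08, sp=-1, e=sp−y=0.08; I=-1.07, D=e−e_prev=0.23; u=3/4·0.08+1/4·(-1.07)+0·0.23=-0.2075; next y=4/5·(-1.08)+1·(-0.2075)=-1.0715
n=4: y=-1.0715, sp=-1, e=sp−y=0.0715; I=-0.9985, D=e−e_prev=-0.0085; u=3/4·0.0715+1/4·(-0.9985)+0·(-0.0085)=-0.196; next y=4/5·(-1.0715)+1·(-0.196)=-1.0532
n=5: y=-1.0532, sp=-1, e=sp−y=0.0532; I=-0.9453, D=e−e_prev=-0.0183; u=3/4·0.0532+1/4·(-0.9453)+0·(-0.0183)=-0.196425; next y=4/5·(-1.0532)+1·(-0.196425)=-1.038985
n=6: y=-1.038985, sp=-1, e=sp−y=0.038985; I=-0.906315, D=e−e_prev=-0.014215; u=3/4·0.038985+1/4·(-0.906315)+0·(-0.014215)=-0.19734; next y=4/5·(-1.038985)+1·(-0.19734)=-1.028528
n=7: y=-1.028528, sp=-1, e=sp−y=0.028528; I=-0.877787, D=e−e_prev=-0.010457; u=3/4·0.028528+1/4·(-0.877787)+0·(-0.010457)≈-0.198051; next y=4/5·(-1.028528)+1·(-0.198051)≈-1.020873
n=8: y≈-1.020873, sp=-1, e=sp−y≈0.020873; I≈-0.856914, D=e−e_prev≈-0.007655; u=3/4·0.020873+1/4·(-0.856914)+0·(-0.007655)≈-0.198574; next y=4/5·(-1.020873)+1·(-0.198574)≈-1.015272
n=9: y≈-1.015272, sp=-1, e=sp−y≈0.015272; I≈-0.841642, D=e−e_prev≈-0.005601; u=3/4·0.015272+1/4·(-0.841642)+0·(-0.005601)≈-0.198956; next y=4/5·(-1.015272)+1·(-0.198956)≈-1.011174
n=10: y≈-1.011174, sp=-1, e=sp−y≈0.011174; I≈-0.830468, D=e−e_prev≈-0.004098; u=3/4·0.011174+1/4·(-0.830468)+0·(-0.004098)≈-0.199236; next y=4/5·(-1.011174)+1·(-0.199236)≈-1.008176
n=11: y≈-1.008176, sp=-1, e=sp−y≈0.008176; I≈-0.822292, D=e−e_prev≈-0.002998; u=3/4·0.008176+1/4·(-0.822292)+0·(-0.002998)≈-0.199441; next y=4/5·(-1.008176)+1·(-0.199441)≈-1.005982

0 3 3.000 0.000
1 -1 -3.250 3.000
2 -1 -0.400 -0.850
3 -1 -0.208 -1.080
4 -1 -0.196 -1.072
5 -1 -0.196 -1.053
6 -1 -0.197 -1.039
7 -1 -0.198 -1.029
8 -1 -0.199 -1.021
9 -1 -0.199 -1.015
10 -1 -0.199 -1.011
11 -1 -0.199 -1.008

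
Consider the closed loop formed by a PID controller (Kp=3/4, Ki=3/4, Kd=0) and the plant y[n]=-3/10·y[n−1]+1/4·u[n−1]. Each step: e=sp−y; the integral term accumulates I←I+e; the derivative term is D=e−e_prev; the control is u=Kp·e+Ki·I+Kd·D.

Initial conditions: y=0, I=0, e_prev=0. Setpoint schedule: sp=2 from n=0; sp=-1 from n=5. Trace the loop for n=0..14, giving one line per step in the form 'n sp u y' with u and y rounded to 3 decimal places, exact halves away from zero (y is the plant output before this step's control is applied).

0 2 3.000 0.000
1 2 3.375 0.750
2 2 4.509 0.619
3 2 5.061 0.942
4 2 5.793 0.983
5 -1 1.800 1.153
6 -1 1.759 0.104
7 -1 0.474 0.409
8 -1 0.037 -0.004
9 -1 -0.732 0.010
10 -1 -1.195 -0.186
11 -1 -1.720 -0.243
12 -1 -2.117 -0.357
13 -1 -2.501 -0.422
14 -1 -2.820 -0.499

(exact arithmetic carried between steps; '≈' marks a value shown rounded to 6 d.p. or computed from one; I and e_prev carry over from the previous line; the table rounds u and y to 3 d.p., halves away from zero)
n=0: y=0, sp=2, e=sp−y=2; I=2, D=e−e_prev=2; u=3/4·2+3/4·2+0·2=3; next y=-3/10·0+1/4·3=0.75
n=1: y=0.75, sp=2, e=sp−y=1.25; I=3.25, D=e−e_prev=-0.75; u=3/4·1.25+3/4·3.25+0·(-0.75)=3.375; next y=-3/10·0.75+1/4·3.375=0.61875
n=2: y=0.61875, sp=2, e=sp−y=1.38125; I=4.63125, D=e−e_prev=0.13125; u=3/4·1.38125+3/4·4.63125+0·0.13125=4.509375; next y=-3/10·0.61875+1/4·4.509375≈0.941719
n=3: y≈0.941719, sp=2, e=sp−y≈1.058281; I≈5.689531, D=e−e_prev≈-0.322969; u=3/4·1.058281+3/4·5.689531+0·(-0.322969)≈5.060859; next y=-3/10·0.941719+1/4·5.060859≈0.982699
n=4: y≈0.982699, sp=2, e=sp−y≈1.017301; I≈6.706832, D=e−e_prev≈-0.040980; u=3/4·1.017301+3/4·6.706832+0·(-0.040980)≈5.793100; next y=-3/10·0.982699+1/4·5.793100≈1.153465
n=5: y≈1.153465, sp=-1, e=sp−y≈-2.153465; I≈4.553367, D=e−e_prev≈-3.170766; u=3/4·(-2.153465)+3/4·4.553367+0·(-3.170766)≈1.799926; next y=-3/10·1.153465+1/4·1.799926≈0.103942
n=6: y≈0.103942, sp=-1, e=sp−y≈-1.103942; I≈3.449425, D=e−e_prev≈1.049523; u=3/4·(-1.103942)+3/4·3.449425+0·1.049523≈1.759112; next y=-3/10·0.103942+1/4·1.759112≈0.408595
n=7: y≈0.408595, sp=-1, e=sp−y≈-1.408595; I≈2.040829, D=e−e_prev≈-0.304653; u=3/4·(-1.408595)+3/4·2.040829+0·(-0.304653)≈0.474176; next y=-3/10·0.408595+1/4·0.474176≈-0.004035
n=8: y≈-0.004035, sp=-1, e=sp−y≈-0.995965; I≈1.044864, D=e−e_prev≈0.412630; u=3/4·(-0.995965)+3/4·1.044864+0·0.412630≈0.036674; next y=-3/10·(-0.004035)+1/4·0.036674≈0.010379
n=9: y≈0.010379, sp=-1, e=sp−y≈-1.010379; I≈0.034485, D=e−e_prev≈-0.014414; u=3/4·(-1.010379)+3/4·0.034485+0·(-0.014414)≈-0.731920; next y=-3/10·0.010379+1/4·(-0.731920)≈-0.186094
n=10: y≈-0.186094, sp=-1, e=sp−y≈-0.813906; I≈-0.779421, D=e−e_prev≈0.196473; u=3/4·(-0.813906)+3/4·(-0.779421)+0·0.196473≈-1.194995; next y=-3/10·(-0.186094)+1/4·(-1.194995)≈-0.242921
n=11: y≈-0.242921, sp=-1, e=sp−y≈-0.757079; I≈-1.536500, D=e−e_prev≈0.056827; u=3/4·(-0.757079)+3/4·(-1.536500)+0·0.056827≈-1.720185; next y=-3/10·(-0.242921)+1/4·(-1.720185)≈-0.357170
n=12: y≈-0.357170, sp=-1, e=sp−y≈-0.642830; I≈-2.179330, D=e−e_prev≈0.114249; u=3/4·(-0.642830)+3/4·(-2.179330)+0·0.114249≈-2.116620; next y=-3/10·(-0.357170)+1/4·(-2.116620)≈-0.422004
n=13: y≈-0.422004, sp=-1, e=sp−y≈-0.577996; I≈-2.757326, D=e−e_prev≈0.064834; u=3/4·(-0.577996)+3/4·(-2.757326)+0·0.064834≈-2.501492; next y=-3/10·(-0.422004)+1/4·(-2.501492)≈-0.498772
n=14: y≈-0.498772, sp=-1, e=sp−y≈-0.501228; I≈-3.258555, D=e−e_prev≈0.076768; u=3/4·(-0.501228)+3/4·(-3.258555)+0·0.076768≈-2.819837; next y=-3/10·(-0.498772)+1/4·(-2.819837)≈-0.555328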